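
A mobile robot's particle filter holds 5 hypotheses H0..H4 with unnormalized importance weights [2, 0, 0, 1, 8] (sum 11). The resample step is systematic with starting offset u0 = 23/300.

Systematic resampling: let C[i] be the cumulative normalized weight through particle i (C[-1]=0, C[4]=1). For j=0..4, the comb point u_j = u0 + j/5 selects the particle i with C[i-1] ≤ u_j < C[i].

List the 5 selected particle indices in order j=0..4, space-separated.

0 4 4 4 4

C = [2/11, 2/11, 2/11, 3/11, 1]
j=0: u_0=23/300 ∈ [0, 2/11) → index 0
j=1: u_1=83/300 ∈ [3/11, 1) → index 4
j=2: u_2=143/300 ∈ [3/11, 1) → index 4
j=3: u_3=203/300 ∈ [3/11, 1) → index 4
j=4: u_4=263/300 ∈ [3/11, 1) → index 4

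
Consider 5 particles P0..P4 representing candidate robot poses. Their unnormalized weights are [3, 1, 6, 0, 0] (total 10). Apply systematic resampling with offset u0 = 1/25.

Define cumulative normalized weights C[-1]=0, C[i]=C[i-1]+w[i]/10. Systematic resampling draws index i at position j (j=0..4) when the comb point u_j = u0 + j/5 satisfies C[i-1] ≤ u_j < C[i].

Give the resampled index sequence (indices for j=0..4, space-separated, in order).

0 0 2 2 2

C = [3/10, 2/5, 1, 1, 1]
j=0: u_0=1/25 ∈ [0, 3/10) → index 0
j=1: u_1=6/25 ∈ [0, 3/10) → index 0
j=2: u_2=11/25 ∈ [2/5, 1) → index 2
j=3: u_3=16/25 ∈ [2/5, 1) → index 2
j=4: u_4=21/25 ∈ [2/5, 1) → index 2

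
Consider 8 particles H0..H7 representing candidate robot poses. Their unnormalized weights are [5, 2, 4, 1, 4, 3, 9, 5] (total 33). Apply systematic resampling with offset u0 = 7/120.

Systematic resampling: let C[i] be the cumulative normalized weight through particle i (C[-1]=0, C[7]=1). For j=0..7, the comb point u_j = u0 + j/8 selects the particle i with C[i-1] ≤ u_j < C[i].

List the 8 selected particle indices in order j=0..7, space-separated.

0 1 2 4 5 6 6 7

C = [5/33, 7/33, 1/3, 4/11, 16/33, 19/33, 28/33, 1]
j=0: u_0=7/120 ∈ [0, 5/33) → index 0
j=1: u_1=11/60 ∈ [5/33, 7/33) → index 1
j=2: u_2=37/120 ∈ [7/33, 1/3) → index 2
j=3: u_3=13/30 ∈ [4/11, 16/33) → index 4
j=4: u_4=67/120 ∈ [16/33, 19/33) → index 5
j=5: u_5=41/60 ∈ [19/33, 28/33) → index 6
j=6: u_6=97/120 ∈ [19/33, 28/33) → index 6
j=7: u_7=14/15 ∈ [28/33, 1) → index 7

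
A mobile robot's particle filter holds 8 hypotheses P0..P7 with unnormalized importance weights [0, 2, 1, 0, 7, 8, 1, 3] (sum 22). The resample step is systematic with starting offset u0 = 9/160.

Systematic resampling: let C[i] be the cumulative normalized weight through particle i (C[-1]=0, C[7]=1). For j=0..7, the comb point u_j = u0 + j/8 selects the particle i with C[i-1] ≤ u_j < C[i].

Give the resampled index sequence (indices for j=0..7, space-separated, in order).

1 4 4 4 5 5 5 7

C = [0, 1/11, 3/22, 3/22, 5/11, 9/11, 19/22, 1]
j=0: u_0=9/160 ∈ [0, 1/11) → index 1
j=1: u_1=29/160 ∈ [3/22, 5/11) → index 4
j=2: u_2=49/160 ∈ [3/22, 5/11) → index 4
j=3: u_3=69/160 ∈ [3/22, 5/11) → index 4
j=4: u_4=89/160 ∈ [5/11, 9/11) → index 5
j=5: u_5=109/160 ∈ [5/11, 9/11) → index 5
j=6: u_6=129/160 ∈ [5/11, 9/11) → index 5
j=7: u_7=149/160 ∈ [19/22, 1) → index 7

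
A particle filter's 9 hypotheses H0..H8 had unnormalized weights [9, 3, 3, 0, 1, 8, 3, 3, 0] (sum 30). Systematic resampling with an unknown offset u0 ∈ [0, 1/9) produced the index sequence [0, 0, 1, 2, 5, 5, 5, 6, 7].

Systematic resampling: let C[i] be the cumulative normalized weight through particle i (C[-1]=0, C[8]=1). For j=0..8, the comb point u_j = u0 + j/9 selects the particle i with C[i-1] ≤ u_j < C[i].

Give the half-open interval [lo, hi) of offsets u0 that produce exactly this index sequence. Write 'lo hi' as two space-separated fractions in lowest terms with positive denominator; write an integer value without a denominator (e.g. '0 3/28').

C = [3/10, 2/5, 1/2, 1/2, 8/15, 4/5, 9/10, 1, 1]
j=0 picked index 0: u0 ∈ [0, 3/10)
j=1 picked index 0: u0 ∈ [-1/9, 17/90)
j=2 picked index 1: u0 ∈ [7/90, 8/45)
j=3 picked index 2: u0 ∈ [1/15, 1/6)
j=4 picked index 5: u0 ∈ [4/45, 16/45)
j=5 picked index 5: u0 ∈ [-1/45, 11/45)
j=6 picked index 5: u0 ∈ [-2/15, 2/15)
j=7 picked index 6: u0 ∈ [1/45, 11/90)
j=8 picked index 7: u0 ∈ [1/90, 1/9)
intersection: [4/45, 1/9)

4/45 1/9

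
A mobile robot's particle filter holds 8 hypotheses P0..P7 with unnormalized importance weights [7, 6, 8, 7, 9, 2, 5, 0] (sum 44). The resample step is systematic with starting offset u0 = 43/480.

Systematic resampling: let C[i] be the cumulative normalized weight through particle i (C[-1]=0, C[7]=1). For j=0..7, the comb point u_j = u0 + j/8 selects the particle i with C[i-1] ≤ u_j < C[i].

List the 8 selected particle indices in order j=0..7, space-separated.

0 1 2 2 3 4 4 6

C = [7/44, 13/44, 21/44, 7/11, 37/44, 39/44, 1, 1]
j=0: u_0=43/480 ∈ [0, 7/44) → index 0
j=1: u_1=103/480 ∈ [7/44, 13/44) → index 1
j=2: u_2=163/480 ∈ [13/44, 21/44) → index 2
j=3: u_3=223/480 ∈ [13/44, 21/44) → index 2
j=4: u_4=283/480 ∈ [21/44, 7/11) → index 3
j=5: u_5=343/480 ∈ [7/11, 37/44) → index 4
j=6: u_6=403/480 ∈ [7/11, 37/44) → index 4
j=7: u_7=463/480 ∈ [39/44, 1) → index 6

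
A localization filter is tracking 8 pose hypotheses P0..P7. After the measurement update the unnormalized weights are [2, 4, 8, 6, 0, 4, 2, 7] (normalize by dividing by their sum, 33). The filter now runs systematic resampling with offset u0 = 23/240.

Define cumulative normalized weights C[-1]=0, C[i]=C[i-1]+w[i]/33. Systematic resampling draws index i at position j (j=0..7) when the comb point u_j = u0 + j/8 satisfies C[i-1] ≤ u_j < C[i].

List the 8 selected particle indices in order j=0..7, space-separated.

C = [2/33, 2/11, 14/33, 20/33, 20/33, 8/11, 26/33, 1]
j=0: u_0=23/240 ∈ [2/33, 2/11) → index 1
j=1: u_1=53/240 ∈ [2/11, 14/33) → index 2
j=2: u_2=83/240 ∈ [2/11, 14/33) → index 2
j=3: u_3=113/240 ∈ [14/33, 20/33) → index 3
j=4: u_4=143/240 ∈ [14/33, 20/33) → index 3
j=5: u_5=173/240 ∈ [20/33, 8/11) → index 5
j=6: u_6=203/240 ∈ [26/33, 1) → index 7
j=7: u_7=233/240 ∈ [26/33, 1) → index 7

1 2 2 3 3 5 7 7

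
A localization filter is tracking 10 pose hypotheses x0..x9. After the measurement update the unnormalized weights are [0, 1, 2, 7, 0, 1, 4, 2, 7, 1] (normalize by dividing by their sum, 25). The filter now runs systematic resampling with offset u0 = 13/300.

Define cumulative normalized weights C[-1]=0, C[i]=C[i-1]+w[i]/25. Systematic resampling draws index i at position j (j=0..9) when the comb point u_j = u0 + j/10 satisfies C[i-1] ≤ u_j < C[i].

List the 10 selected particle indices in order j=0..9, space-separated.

C = [0, 1/25, 3/25, 2/5, 2/5, 11/25, 3/5, 17/25, 24/25, 1]
j=0: u_0=13/300 ∈ [1/25, 3/25) → index 2
j=1: u_1=43/300 ∈ [3/25, 2/5) → index 3
j=2: u_2=73/300 ∈ [3/25, 2/5) → index 3
j=3: u_3=103/300 ∈ [3/25, 2/5) → index 3
j=4: u_4=133/300 ∈ [11/25, 3/5) → index 6
j=5: u_5=163/300 ∈ [11/25, 3/5) → index 6
j=6: u_6=193/300 ∈ [3/5, 17/25) → index 7
j=7: u_7=223/300 ∈ [17/25, 24/25) → index 8
j=8: u_8=253/300 ∈ [17/25, 24/25) → index 8
j=9: u_9=283/300 ∈ [17/25, 24/25) → index 8

2 3 3 3 6 6 7 8 8 8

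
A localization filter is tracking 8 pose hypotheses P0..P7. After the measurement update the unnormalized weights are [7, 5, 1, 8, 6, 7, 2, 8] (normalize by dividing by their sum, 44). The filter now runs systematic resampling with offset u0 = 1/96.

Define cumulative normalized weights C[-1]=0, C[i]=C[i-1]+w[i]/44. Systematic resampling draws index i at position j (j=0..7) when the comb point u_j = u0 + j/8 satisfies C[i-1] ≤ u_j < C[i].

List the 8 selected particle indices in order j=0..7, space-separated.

0 0 1 3 4 5 5 7

C = [7/44, 3/11, 13/44, 21/44, 27/44, 17/22, 9/11, 1]
j=0: u_0=1/96 ∈ [0, 7/44) → index 0
j=1: u_1=13/96 ∈ [0, 7/44) → index 0
j=2: u_2=25/96 ∈ [7/44, 3/11) → index 1
j=3: u_3=37/96 ∈ [13/44, 21/44) → index 3
j=4: u_4=49/96 ∈ [21/44, 27/44) → index 4
j=5: u_5=61/96 ∈ [27/44, 17/22) → index 5
j=6: u_6=73/96 ∈ [27/44, 17/22) → index 5
j=7: u_7=85/96 ∈ [9/11, 1) → index 7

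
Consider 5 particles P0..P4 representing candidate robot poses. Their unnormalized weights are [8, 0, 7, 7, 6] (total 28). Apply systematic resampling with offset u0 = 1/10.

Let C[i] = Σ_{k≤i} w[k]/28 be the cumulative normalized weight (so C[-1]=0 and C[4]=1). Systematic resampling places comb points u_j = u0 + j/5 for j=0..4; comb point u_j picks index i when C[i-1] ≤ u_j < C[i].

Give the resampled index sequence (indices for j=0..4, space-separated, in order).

0 2 2 3 4

C = [2/7, 2/7, 15/28, 11/14, 1]
j=0: u_0=1/10 ∈ [0, 2/7) → index 0
j=1: u_1=3/10 ∈ [2/7, 15/28) → index 2
j=2: u_2=1/2 ∈ [2/7, 15/28) → index 2
j=3: u_3=7/10 ∈ [15/28, 11/14) → index 3
j=4: u_4=9/10 ∈ [11/14, 1) → index 4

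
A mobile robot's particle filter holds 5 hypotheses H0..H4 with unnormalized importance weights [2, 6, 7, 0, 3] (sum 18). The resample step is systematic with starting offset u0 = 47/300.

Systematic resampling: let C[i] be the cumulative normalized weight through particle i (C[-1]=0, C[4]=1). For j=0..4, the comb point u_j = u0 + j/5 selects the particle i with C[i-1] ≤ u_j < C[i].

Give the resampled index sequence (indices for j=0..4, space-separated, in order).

C = [1/9, 4/9, 5/6, 5/6, 1]
j=0: u_0=47/300 ∈ [1/9, 4/9) → index 1
j=1: u_1=107/300 ∈ [1/9, 4/9) → index 1
j=2: u_2=167/300 ∈ [4/9, 5/6) → index 2
j=3: u_3=227/300 ∈ [4/9, 5/6) → index 2
j=4: u_4=287/300 ∈ [5/6, 1) → index 4

1 1 2 2 4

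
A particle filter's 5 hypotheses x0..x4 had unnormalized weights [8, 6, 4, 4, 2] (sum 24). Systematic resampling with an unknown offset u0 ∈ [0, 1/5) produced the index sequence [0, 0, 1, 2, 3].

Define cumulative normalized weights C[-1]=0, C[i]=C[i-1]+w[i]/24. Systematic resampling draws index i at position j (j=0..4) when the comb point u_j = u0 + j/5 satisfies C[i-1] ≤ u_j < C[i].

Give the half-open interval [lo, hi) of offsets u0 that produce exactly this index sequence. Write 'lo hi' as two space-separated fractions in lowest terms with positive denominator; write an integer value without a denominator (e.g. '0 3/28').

0 7/60

C = [1/3, 7/12, 3/4, 11/12, 1]
j=0 picked index 0: u0 ∈ [0, 1/3)
j=1 picked index 0: u0 ∈ [-1/5, 2/15)
j=2 picked index 1: u0 ∈ [-1/15, 11/60)
j=3 picked index 2: u0 ∈ [-1/60, 3/20)
j=4 picked index 3: u0 ∈ [-1/20, 7/60)
intersection: [0, 7/60)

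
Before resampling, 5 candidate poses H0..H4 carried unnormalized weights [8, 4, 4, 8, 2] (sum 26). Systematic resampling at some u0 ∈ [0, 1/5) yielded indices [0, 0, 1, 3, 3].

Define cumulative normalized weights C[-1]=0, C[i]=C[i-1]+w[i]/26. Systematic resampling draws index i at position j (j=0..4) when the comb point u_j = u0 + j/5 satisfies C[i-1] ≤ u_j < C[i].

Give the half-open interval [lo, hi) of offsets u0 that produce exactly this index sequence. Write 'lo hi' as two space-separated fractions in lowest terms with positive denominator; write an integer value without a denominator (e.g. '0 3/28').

1/65 4/65

C = [4/13, 6/13, 8/13, 12/13, 1]
j=0 picked index 0: u0 ∈ [0, 4/13)
j=1 picked index 0: u0 ∈ [-1/5, 7/65)
j=2 picked index 1: u0 ∈ [-6/65, 4/65)
j=3 picked index 3: u0 ∈ [1/65, 21/65)
j=4 picked index 3: u0 ∈ [-12/65, 8/65)
intersection: [1/65, 4/65)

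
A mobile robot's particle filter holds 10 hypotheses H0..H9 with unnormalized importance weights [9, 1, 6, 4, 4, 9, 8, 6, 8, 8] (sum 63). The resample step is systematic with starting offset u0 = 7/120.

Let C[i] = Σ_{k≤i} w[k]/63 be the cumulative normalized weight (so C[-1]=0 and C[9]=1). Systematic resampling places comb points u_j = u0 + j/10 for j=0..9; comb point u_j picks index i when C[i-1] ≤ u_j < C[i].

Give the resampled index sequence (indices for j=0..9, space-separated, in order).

C = [1/7, 10/63, 16/63, 20/63, 8/21, 11/21, 41/63, 47/63, 55/63, 1]
j=0: u_0=7/120 ∈ [0, 1/7) → index 0
j=1: u_1=19/120 ∈ [1/7, 10/63) → index 1
j=2: u_2=31/120 ∈ [16/63, 20/63) → index 3
j=3: u_3=43/120 ∈ [20/63, 8/21) → index 4
j=4: u_4=11/24 ∈ [8/21, 11/21) → index 5
j=5: u_5=67/120 ∈ [11/21, 41/63) → index 6
j=6: u_6=79/120 ∈ [41/63, 47/63) → index 7
j=7: u_7=91/120 ∈ [47/63, 55/63) → index 8
j=8: u_8=103/120 ∈ [47/63, 55/63) → index 8
j=9: u_9=23/24 ∈ [55/63, 1) → index 9

0 1 3 4 5 6 7 8 8 9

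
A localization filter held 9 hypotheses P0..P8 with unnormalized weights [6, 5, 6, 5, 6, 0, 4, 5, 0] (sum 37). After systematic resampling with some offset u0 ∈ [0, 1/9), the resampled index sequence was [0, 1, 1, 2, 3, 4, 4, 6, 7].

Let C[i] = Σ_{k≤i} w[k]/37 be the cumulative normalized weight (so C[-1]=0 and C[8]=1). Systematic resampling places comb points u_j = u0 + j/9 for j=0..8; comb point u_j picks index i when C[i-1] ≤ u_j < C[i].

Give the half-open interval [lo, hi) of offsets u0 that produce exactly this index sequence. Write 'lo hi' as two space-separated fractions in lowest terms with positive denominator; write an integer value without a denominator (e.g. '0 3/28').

C = [6/37, 11/37, 17/37, 22/37, 28/37, 28/37, 32/37, 1, 1]
j=0 picked index 0: u0 ∈ [0, 6/37)
j=1 picked index 1: u0 ∈ [17/333, 62/333)
j=2 picked index 1: u0 ∈ [-20/333, 25/333)
j=3 picked index 2: u0 ∈ [-4/111, 14/111)
j=4 picked index 3: u0 ∈ [5/333, 50/333)
j=5 picked index 4: u0 ∈ [13/333, 67/333)
j=6 picked index 4: u0 ∈ [-8/111, 10/111)
j=7 picked index 6: u0 ∈ [-7/333, 29/333)
j=8 picked index 7: u0 ∈ [-8/333, 1/9)
intersection: [17/333, 25/333)

17/333 25/333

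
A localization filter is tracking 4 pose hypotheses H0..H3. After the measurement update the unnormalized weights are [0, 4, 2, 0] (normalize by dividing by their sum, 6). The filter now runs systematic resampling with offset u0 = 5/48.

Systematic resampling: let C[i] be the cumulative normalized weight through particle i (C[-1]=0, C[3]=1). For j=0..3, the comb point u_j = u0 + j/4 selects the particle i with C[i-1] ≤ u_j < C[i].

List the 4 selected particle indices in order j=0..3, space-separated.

C = [0, 2/3, 1, 1]
j=0: u_0=5/48 ∈ [0, 2/3) → index 1
j=1: u_1=17/48 ∈ [0, 2/3) → index 1
j=2: u_2=29/48 ∈ [0, 2/3) → index 1
j=3: u_3=41/48 ∈ [2/3, 1) → index 2

1 1 1 2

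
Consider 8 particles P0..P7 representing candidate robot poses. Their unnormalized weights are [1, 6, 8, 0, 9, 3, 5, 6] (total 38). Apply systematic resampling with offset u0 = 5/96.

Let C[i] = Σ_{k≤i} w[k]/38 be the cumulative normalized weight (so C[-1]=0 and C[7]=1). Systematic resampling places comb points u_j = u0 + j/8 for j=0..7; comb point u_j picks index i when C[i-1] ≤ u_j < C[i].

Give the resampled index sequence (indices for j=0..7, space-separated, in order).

1 1 2 4 4 5 6 7

C = [1/38, 7/38, 15/38, 15/38, 12/19, 27/38, 16/19, 1]
j=0: u_0=5/96 ∈ [1/38, 7/38) → index 1
j=1: u_1=17/96 ∈ [1/38, 7/38) → index 1
j=2: u_2=29/96 ∈ [7/38, 15/38) → index 2
j=3: u_3=41/96 ∈ [15/38, 12/19) → index 4
j=4: u_4=53/96 ∈ [15/38, 12/19) → index 4
j=5: u_5=65/96 ∈ [12/19, 27/38) → index 5
j=6: u_6=77/96 ∈ [27/38, 16/19) → index 6
j=7: u_7=89/96 ∈ [16/19, 1) → index 7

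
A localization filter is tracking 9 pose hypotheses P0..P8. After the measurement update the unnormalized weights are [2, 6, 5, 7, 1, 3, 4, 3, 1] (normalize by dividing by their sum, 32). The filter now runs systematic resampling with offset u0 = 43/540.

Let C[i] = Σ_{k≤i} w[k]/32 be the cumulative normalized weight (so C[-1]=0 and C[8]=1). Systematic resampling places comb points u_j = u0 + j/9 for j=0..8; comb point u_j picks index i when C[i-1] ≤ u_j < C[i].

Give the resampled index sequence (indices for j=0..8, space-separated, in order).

C = [1/16, 1/4, 13/32, 5/8, 21/32, 3/4, 7/8, 31/32, 1]
j=0: u_0=43/540 ∈ [1/16, 1/4) → index 1
j=1: u_1=103/540 ∈ [1/16, 1/4) → index 1
j=2: u_2=163/540 ∈ [1/4, 13/32) → index 2
j=3: u_3=223/540 ∈ [13/32, 5/8) → index 3
j=4: u_4=283/540 ∈ [13/32, 5/8) → index 3
j=5: u_5=343/540 ∈ [5/8, 21/32) → index 4
j=6: u_6=403/540 ∈ [21/32, 3/4) → index 5
j=7: u_7=463/540 ∈ [3/4, 7/8) → index 6
j=8: u_8=523/540 ∈ [7/8, 31/32) → index 7

1 1 2 3 3 4 5 6 7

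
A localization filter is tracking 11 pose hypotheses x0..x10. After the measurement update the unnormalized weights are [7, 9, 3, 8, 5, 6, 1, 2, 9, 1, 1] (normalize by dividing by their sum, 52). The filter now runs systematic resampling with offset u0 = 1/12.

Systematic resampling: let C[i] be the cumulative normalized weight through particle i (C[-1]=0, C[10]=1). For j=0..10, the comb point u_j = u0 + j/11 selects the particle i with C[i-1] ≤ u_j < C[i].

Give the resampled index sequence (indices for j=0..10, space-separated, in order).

0 1 1 2 3 4 5 5 8 8 10

C = [7/52, 4/13, 19/52, 27/52, 8/13, 19/26, 3/4, 41/52, 25/26, 51/52, 1]
j=0: u_0=1/12 ∈ [0, 7/52) → index 0
j=1: u_1=23/132 ∈ [7/52, 4/13) → index 1
j=2: u_2=35/132 ∈ [7/52, 4/13) → index 1
j=3: u_3=47/132 ∈ [4/13, 19/52) → index 2
j=4: u_4=59/132 ∈ [19/52, 27/52) → index 3
j=5: u_5=71/132 ∈ [27/52, 8/13) → index 4
j=6: u_6=83/132 ∈ [8/13, 19/26) → index 5
j=7: u_7=95/132 ∈ [8/13, 19/26) → index 5
j=8: u_8=107/132 ∈ [41/52, 25/26) → index 8
j=9: u_9=119/132 ∈ [41/52, 25/26) → index 8
j=10: u_10=131/132 ∈ [51/52, 1) → index 10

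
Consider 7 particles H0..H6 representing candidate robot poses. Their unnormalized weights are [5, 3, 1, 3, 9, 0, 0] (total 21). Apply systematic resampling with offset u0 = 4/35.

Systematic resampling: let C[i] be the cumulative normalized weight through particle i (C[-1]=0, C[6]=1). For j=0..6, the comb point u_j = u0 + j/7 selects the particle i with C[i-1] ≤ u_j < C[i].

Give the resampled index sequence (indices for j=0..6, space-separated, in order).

C = [5/21, 8/21, 3/7, 4/7, 1, 1, 1]
j=0: u_0=4/35 ∈ [0, 5/21) → index 0
j=1: u_1=9/35 ∈ [5/21, 8/21) → index 1
j=2: u_2=2/5 ∈ [8/21, 3/7) → index 2
j=3: u_3=19/35 ∈ [3/7, 4/7) → index 3
j=4: u_4=24/35 ∈ [4/7, 1) → index 4
j=5: u_5=29/35 ∈ [4/7, 1) → index 4
j=6: u_6=34/35 ∈ [4/7, 1) → index 4

0 1 2 3 4 4 4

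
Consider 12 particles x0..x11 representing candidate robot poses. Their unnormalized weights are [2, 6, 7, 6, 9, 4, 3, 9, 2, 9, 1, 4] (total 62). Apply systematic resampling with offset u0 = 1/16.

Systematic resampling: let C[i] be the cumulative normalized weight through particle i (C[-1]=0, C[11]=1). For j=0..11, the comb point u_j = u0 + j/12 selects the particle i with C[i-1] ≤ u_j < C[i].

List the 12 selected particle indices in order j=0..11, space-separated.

C = [1/31, 4/31, 15/62, 21/62, 15/31, 17/31, 37/62, 23/31, 24/31, 57/62, 29/31, 1]
j=0: u_0=1/16 ∈ [1/31, 4/31) → index 1
j=1: u_1=7/48 ∈ [4/31, 15/62) → index 2
j=2: u_2=11/48 ∈ [4/31, 15/62) → index 2
j=3: u_3=5/16 ∈ [15/62, 21/62) → index 3
j=4: u_4=19/48 ∈ [21/62, 15/31) → index 4
j=5: u_5=23/48 ∈ [21/62, 15/31) → index 4
j=6: u_6=9/16 ∈ [17/31, 37/62) → index 6
j=7: u_7=31/48 ∈ [37/62, 23/31) → index 7
j=8: u_8=35/48 ∈ [37/62, 23/31) → index 7
j=9: u_9=13/16 ∈ [24/31, 57/62) → index 9
j=10: u_10=43/48 ∈ [24/31, 57/62) → index 9
j=11: u_11=47/48 ∈ [29/31, 1) → index 11

1 2 2 3 4 4 6 7 7 9 9 11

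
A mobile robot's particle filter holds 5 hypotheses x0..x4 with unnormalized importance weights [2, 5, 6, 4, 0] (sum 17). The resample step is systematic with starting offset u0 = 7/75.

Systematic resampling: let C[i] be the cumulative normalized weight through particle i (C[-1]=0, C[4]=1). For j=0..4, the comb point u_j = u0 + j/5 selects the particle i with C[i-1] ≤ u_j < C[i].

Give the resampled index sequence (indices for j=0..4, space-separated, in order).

0 1 2 2 3

C = [2/17, 7/17, 13/17, 1, 1]
j=0: u_0=7/75 ∈ [0, 2/17) → index 0
j=1: u_1=22/75 ∈ [2/17, 7/17) → index 1
j=2: u_2=37/75 ∈ [7/17, 13/17) → index 2
j=3: u_3=52/75 ∈ [7/17, 13/17) → index 2
j=4: u_4=67/75 ∈ [13/17, 1) → index 3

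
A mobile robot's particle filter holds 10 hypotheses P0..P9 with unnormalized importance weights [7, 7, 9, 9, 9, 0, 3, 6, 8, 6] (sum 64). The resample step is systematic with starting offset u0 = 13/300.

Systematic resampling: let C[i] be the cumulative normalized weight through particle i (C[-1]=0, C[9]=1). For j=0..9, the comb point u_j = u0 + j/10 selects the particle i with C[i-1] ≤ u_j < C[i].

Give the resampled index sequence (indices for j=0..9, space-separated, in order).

C = [7/64, 7/32, 23/64, 1/2, 41/64, 41/64, 11/16, 25/32, 29/32, 1]
j=0: u_0=13/300 ∈ [0, 7/64) → index 0
j=1: u_1=43/300 ∈ [7/64, 7/32) → index 1
j=2: u_2=73/300 ∈ [7/32, 23/64) → index 2
j=3: u_3=103/300 ∈ [7/32, 23/64) → index 2
j=4: u_4=133/300 ∈ [23/64, 1/2) → index 3
j=5: u_5=163/300 ∈ [1/2, 41/64) → index 4
j=6: u_6=193/300 ∈ [41/64, 11/16) → index 6
j=7: u_7=223/300 ∈ [11/16, 25/32) → index 7
j=8: u_8=253/300 ∈ [25/32, 29/32) → index 8
j=9: u_9=283/300 ∈ [29/32, 1) → index 9

0 1 2 2 3 4 6 7 8 9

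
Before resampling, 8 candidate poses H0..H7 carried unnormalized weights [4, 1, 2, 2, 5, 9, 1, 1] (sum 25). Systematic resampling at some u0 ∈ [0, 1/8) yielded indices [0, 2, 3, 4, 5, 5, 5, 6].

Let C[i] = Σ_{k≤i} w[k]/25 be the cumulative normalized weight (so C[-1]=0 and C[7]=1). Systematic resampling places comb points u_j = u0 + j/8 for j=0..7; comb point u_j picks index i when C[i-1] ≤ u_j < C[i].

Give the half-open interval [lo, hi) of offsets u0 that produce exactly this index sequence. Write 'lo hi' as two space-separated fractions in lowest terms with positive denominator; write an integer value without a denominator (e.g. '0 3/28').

C = [4/25, 1/5, 7/25, 9/25, 14/25, 23/25, 24/25, 1]
j=0 picked index 0: u0 ∈ [0, 4/25)
j=1 picked index 2: u0 ∈ [3/40, 31/200)
j=2 picked index 3: u0 ∈ [3/100, 11/100)
j=3 picked index 4: u0 ∈ [-3/200, 37/200)
j=4 picked index 5: u0 ∈ [3/50, 21/50)
j=5 picked index 5: u0 ∈ [-13/200, 59/200)
j=6 picked index 5: u0 ∈ [-19/100, 17/100)
j=7 picked index 6: u0 ∈ [9/200, 17/200)
intersection: [3/40, 17/200)

3/40 17/200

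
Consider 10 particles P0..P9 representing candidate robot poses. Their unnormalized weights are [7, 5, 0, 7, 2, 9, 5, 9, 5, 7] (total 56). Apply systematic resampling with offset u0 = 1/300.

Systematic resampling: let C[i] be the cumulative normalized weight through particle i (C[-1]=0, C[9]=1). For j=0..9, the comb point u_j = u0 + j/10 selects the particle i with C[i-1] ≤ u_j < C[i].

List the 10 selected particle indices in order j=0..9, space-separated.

C = [1/8, 3/14, 3/14, 19/56, 3/8, 15/28, 5/8, 11/14, 7/8, 1]
j=0: u_0=1/300 ∈ [0, 1/8) → index 0
j=1: u_1=31/300 ∈ [0, 1/8) → index 0
j=2: u_2=61/300 ∈ [1/8, 3/14) → index 1
j=3: u_3=91/300 ∈ [3/14, 19/56) → index 3
j=4: u_4=121/300 ∈ [3/8, 15/28) → index 5
j=5: u_5=151/300 ∈ [3/8, 15/28) → index 5
j=6: u_6=181/300 ∈ [15/28, 5/8) → index 6
j=7: u_7=211/300 ∈ [5/8, 11/14) → index 7
j=8: u_8=241/300 ∈ [11/14, 7/8) → index 8
j=9: u_9=271/300 ∈ [7/8, 1) → index 9

0 0 1 3 5 5 6 7 8 9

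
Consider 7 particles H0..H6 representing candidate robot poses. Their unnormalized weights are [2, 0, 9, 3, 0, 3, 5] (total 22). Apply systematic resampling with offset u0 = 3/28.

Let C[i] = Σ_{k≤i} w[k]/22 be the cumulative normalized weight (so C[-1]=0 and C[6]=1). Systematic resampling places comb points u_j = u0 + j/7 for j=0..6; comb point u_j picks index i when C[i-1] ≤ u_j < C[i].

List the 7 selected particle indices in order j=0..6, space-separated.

2 2 2 3 5 6 6

C = [1/11, 1/11, 1/2, 7/11, 7/11, 17/22, 1]
j=0: u_0=3/28 ∈ [1/11, 1/2) → index 2
j=1: u_1=1/4 ∈ [1/11, 1/2) → index 2
j=2: u_2=11/28 ∈ [1/11, 1/2) → index 2
j=3: u_3=15/28 ∈ [1/2, 7/11) → index 3
j=4: u_4=19/28 ∈ [7/11, 17/22) → index 5
j=5: u_5=23/28 ∈ [17/22, 1) → index 6
j=6: u_6=27/28 ∈ [17/22, 1) → index 6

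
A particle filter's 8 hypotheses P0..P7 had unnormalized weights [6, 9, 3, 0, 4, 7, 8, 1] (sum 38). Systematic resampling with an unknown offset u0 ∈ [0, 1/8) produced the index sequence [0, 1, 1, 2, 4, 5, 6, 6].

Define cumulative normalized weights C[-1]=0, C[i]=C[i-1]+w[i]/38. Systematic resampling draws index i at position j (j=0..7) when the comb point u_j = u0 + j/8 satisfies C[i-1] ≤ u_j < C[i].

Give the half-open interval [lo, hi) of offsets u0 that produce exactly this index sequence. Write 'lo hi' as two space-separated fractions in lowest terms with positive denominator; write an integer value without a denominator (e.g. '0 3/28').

C = [3/19, 15/38, 9/19, 9/19, 11/19, 29/38, 37/38, 1]
j=0 picked index 0: u0 ∈ [0, 3/19)
j=1 picked index 1: u0 ∈ [5/152, 41/152)
j=2 picked index 1: u0 ∈ [-7/76, 11/76)
j=3 picked index 2: u0 ∈ [3/152, 15/152)
j=4 picked index 4: u0 ∈ [-1/38, 3/38)
j=5 picked index 5: u0 ∈ [-7/152, 21/152)
j=6 picked index 6: u0 ∈ [1/76, 17/76)
j=7 picked index 6: u0 ∈ [-17/152, 15/152)
intersection: [5/152, 3/38)

5/152 3/38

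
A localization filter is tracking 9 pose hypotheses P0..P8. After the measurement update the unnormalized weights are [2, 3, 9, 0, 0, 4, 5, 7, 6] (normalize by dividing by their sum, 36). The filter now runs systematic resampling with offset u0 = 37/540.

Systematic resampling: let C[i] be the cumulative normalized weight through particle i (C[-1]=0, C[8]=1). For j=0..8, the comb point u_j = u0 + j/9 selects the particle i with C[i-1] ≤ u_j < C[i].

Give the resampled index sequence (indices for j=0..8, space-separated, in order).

1 2 2 5 6 6 7 8 8

C = [1/18, 5/36, 7/18, 7/18, 7/18, 1/2, 23/36, 5/6, 1]
j=0: u_0=37/540 ∈ [1/18, 5/36) → index 1
j=1: u_1=97/540 ∈ [5/36, 7/18) → index 2
j=2: u_2=157/540 ∈ [5/36, 7/18) → index 2
j=3: u_3=217/540 ∈ [7/18, 1/2) → index 5
j=4: u_4=277/540 ∈ [1/2, 23/36) → index 6
j=5: u_5=337/540 ∈ [1/2, 23/36) → index 6
j=6: u_6=397/540 ∈ [23/36, 5/6) → index 7
j=7: u_7=457/540 ∈ [5/6, 1) → index 8
j=8: u_8=517/540 ∈ [5/6, 1) → index 8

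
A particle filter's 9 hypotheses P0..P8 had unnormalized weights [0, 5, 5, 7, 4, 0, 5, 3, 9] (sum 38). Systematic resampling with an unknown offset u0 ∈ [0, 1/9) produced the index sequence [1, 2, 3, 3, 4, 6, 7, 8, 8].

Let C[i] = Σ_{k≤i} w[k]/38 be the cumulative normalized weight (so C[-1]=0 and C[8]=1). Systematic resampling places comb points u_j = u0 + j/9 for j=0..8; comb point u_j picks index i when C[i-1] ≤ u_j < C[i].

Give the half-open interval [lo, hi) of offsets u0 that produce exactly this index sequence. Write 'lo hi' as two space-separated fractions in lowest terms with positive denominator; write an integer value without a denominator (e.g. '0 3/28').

7/171 11/114

C = [0, 5/38, 5/19, 17/38, 21/38, 21/38, 13/19, 29/38, 1]
j=0 picked index 1: u0 ∈ [0, 5/38)
j=1 picked index 2: u0 ∈ [7/342, 26/171)
j=2 picked index 3: u0 ∈ [7/171, 77/342)
j=3 picked index 3: u0 ∈ [-4/57, 13/114)
j=4 picked index 4: u0 ∈ [1/342, 37/342)
j=5 picked index 6: u0 ∈ [-1/342, 22/171)
j=6 picked index 7: u0 ∈ [1/57, 11/114)
j=7 picked index 8: u0 ∈ [-5/342, 2/9)
j=8 picked index 8: u0 ∈ [-43/342, 1/9)
intersection: [7/171, 11/114)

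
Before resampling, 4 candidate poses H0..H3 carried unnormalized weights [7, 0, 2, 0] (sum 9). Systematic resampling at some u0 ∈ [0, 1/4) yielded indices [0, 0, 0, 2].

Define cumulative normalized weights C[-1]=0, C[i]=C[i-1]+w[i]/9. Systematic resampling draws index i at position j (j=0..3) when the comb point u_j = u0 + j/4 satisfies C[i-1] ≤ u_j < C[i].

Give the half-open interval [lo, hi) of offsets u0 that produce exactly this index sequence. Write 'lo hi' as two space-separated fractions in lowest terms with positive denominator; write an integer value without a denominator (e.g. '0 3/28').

C = [7/9, 7/9, 1, 1]
j=0 picked index 0: u0 ∈ [0, 7/9)
j=1 picked index 0: u0 ∈ [-1/4, 19/36)
j=2 picked index 0: u0 ∈ [-1/2, 5/18)
j=3 picked index 2: u0 ∈ [1/36, 1/4)
intersection: [1/36, 1/4)

1/36 1/4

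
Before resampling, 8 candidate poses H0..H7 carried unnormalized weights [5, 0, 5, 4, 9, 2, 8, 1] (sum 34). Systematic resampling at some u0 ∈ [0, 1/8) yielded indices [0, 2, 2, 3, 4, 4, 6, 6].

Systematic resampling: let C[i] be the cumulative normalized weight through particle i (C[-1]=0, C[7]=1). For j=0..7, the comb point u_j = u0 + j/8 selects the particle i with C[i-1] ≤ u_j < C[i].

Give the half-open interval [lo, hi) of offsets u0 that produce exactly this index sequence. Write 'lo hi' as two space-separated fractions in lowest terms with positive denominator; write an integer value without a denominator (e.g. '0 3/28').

3/136 5/136

C = [5/34, 5/34, 5/17, 7/17, 23/34, 25/34, 33/34, 1]
j=0 picked index 0: u0 ∈ [0, 5/34)
j=1 picked index 2: u0 ∈ [3/136, 23/136)
j=2 picked index 2: u0 ∈ [-7/68, 3/68)
j=3 picked index 3: u0 ∈ [-11/136, 5/136)
j=4 picked index 4: u0 ∈ [-3/34, 3/17)
j=5 picked index 4: u0 ∈ [-29/136, 7/136)
j=6 picked index 6: u0 ∈ [-1/68, 15/68)
j=7 picked index 6: u0 ∈ [-19/136, 13/136)
intersection: [3/136, 5/136)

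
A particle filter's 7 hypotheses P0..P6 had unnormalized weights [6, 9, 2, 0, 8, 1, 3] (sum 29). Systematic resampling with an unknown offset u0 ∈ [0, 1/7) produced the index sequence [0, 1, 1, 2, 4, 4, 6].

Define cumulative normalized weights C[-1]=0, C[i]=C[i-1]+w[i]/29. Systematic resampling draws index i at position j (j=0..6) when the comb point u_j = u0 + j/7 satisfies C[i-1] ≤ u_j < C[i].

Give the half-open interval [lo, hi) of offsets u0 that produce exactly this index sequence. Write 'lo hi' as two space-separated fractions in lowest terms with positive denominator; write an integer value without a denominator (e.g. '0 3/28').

C = [6/29, 15/29, 17/29, 17/29, 25/29, 26/29, 1]
j=0 picked index 0: u0 ∈ [0, 6/29)
j=1 picked index 1: u0 ∈ [13/203, 76/203)
j=2 picked index 1: u0 ∈ [-16/203, 47/203)
j=3 picked index 2: u0 ∈ [18/203, 32/203)
j=4 picked index 4: u0 ∈ [3/203, 59/203)
j=5 picked index 4: u0 ∈ [-26/203, 30/203)
j=6 picked index 6: u0 ∈ [8/203, 1/7)
intersection: [18/203, 1/7)

18/203 1/7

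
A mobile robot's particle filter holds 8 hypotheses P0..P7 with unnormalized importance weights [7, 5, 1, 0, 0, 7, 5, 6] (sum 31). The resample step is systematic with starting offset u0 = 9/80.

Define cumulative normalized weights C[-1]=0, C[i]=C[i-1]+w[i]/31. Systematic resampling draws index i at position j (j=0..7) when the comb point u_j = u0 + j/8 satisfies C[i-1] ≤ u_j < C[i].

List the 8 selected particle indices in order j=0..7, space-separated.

0 1 1 5 5 6 7 7

C = [7/31, 12/31, 13/31, 13/31, 13/31, 20/31, 25/31, 1]
j=0: u_0=9/80 ∈ [0, 7/31) → index 0
j=1: u_1=19/80 ∈ [7/31, 12/31) → index 1
j=2: u_2=29/80 ∈ [7/31, 12/31) → index 1
j=3: u_3=39/80 ∈ [13/31, 20/31) → index 5
j=4: u_4=49/80 ∈ [13/31, 20/31) → index 5
j=5: u_5=59/80 ∈ [20/31, 25/31) → index 6
j=6: u_6=69/80 ∈ [25/31, 1) → index 7
j=7: u_7=79/80 ∈ [25/31, 1) → index 7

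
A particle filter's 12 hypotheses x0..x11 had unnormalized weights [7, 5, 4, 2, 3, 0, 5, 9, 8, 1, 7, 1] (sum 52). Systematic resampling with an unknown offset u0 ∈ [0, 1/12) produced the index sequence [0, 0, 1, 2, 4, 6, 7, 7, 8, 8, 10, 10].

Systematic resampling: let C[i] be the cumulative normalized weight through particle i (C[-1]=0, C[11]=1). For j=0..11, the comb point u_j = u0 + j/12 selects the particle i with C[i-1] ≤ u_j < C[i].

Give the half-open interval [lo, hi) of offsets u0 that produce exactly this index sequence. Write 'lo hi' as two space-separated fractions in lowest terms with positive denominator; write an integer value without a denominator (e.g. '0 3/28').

1/78 2/39

C = [7/52, 3/13, 4/13, 9/26, 21/52, 21/52, 1/2, 35/52, 43/52, 11/13, 51/52, 1]
j=0 picked index 0: u0 ∈ [0, 7/52)
j=1 picked index 0: u0 ∈ [-1/12, 2/39)
j=2 picked index 1: u0 ∈ [-5/156, 5/78)
j=3 picked index 2: u0 ∈ [-1/52, 3/52)
j=4 picked index 4: u0 ∈ [1/78, 11/156)
j=5 picked index 6: u0 ∈ [-1/78, 1/12)
j=6 picked index 7: u0 ∈ [0, 9/52)
j=7 picked index 7: u0 ∈ [-1/12, 7/78)
j=8 picked index 8: u0 ∈ [1/156, 25/156)
j=9 picked index 8: u0 ∈ [-1/13, 1/13)
j=10 picked index 10: u0 ∈ [1/78, 23/156)
j=11 picked index 10: u0 ∈ [-11/156, 5/78)
intersection: [1/78, 2/39)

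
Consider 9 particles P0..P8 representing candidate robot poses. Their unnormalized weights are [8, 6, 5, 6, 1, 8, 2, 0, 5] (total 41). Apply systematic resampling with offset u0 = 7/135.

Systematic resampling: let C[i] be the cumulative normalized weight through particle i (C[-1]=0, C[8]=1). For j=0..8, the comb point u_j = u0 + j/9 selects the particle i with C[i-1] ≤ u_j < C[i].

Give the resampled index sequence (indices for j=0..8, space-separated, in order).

C = [8/41, 14/41, 19/41, 25/41, 26/41, 34/41, 36/41, 36/41, 1]
j=0: u_0=7/135 ∈ [0, 8/41) → index 0
j=1: u_1=22/135 ∈ [0, 8/41) → index 0
j=2: u_2=37/135 ∈ [8/41, 14/41) → index 1
j=3: u_3=52/135 ∈ [14/41, 19/41) → index 2
j=4: u_4=67/135 ∈ [19/41, 25/41) → index 3
j=5: u_5=82/135 ∈ [19/41, 25/41) → index 3
j=6: u_6=97/135 ∈ [26/41, 34/41) → index 5
j=7: u_7=112/135 ∈ [34/41, 36/41) → index 6
j=8: u_8=127/135 ∈ [36/41, 1) → index 8

0 0 1 2 3 3 5 6 8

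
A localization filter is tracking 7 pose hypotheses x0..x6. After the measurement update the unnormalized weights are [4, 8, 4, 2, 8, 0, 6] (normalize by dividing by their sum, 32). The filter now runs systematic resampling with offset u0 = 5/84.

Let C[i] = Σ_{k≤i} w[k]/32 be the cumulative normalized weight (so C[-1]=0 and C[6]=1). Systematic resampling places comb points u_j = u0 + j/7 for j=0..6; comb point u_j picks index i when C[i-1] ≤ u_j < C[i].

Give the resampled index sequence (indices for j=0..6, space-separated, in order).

0 1 1 2 4 4 6

C = [1/8, 3/8, 1/2, 9/16, 13/16, 13/16, 1]
j=0: u_0=5/84 ∈ [0, 1/8) → index 0
j=1: u_1=17/84 ∈ [1/8, 3/8) → index 1
j=2: u_2=29/84 ∈ [1/8, 3/8) → index 1
j=3: u_3=41/84 ∈ [3/8, 1/2) → index 2
j=4: u_4=53/84 ∈ [9/16, 13/16) → index 4
j=5: u_5=65/84 ∈ [9/16, 13/16) → index 4
j=6: u_6=11/12 ∈ [13/16, 1) → index 6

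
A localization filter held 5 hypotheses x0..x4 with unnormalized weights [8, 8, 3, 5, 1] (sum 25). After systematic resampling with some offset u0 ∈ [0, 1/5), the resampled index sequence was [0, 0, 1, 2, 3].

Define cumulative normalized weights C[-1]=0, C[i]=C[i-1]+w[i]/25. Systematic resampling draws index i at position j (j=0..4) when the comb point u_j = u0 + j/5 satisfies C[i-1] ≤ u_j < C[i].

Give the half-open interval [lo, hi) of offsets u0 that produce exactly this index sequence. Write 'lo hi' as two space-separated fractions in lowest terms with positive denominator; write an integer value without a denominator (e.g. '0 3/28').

1/25 3/25

C = [8/25, 16/25, 19/25, 24/25, 1]
j=0 picked index 0: u0 ∈ [0, 8/25)
j=1 picked index 0: u0 ∈ [-1/5, 3/25)
j=2 picked index 1: u0 ∈ [-2/25, 6/25)
j=3 picked index 2: u0 ∈ [1/25, 4/25)
j=4 picked index 3: u0 ∈ [-1/25, 4/25)
intersection: [1/25, 3/25)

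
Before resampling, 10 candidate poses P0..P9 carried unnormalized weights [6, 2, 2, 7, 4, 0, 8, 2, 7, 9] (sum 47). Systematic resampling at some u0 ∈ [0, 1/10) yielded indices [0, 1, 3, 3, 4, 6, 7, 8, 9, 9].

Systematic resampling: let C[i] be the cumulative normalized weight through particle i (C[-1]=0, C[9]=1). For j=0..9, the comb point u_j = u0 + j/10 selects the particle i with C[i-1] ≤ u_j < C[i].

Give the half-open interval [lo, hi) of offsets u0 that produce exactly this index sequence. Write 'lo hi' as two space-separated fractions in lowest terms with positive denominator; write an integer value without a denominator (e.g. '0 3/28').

13/470 11/235

C = [6/47, 8/47, 10/47, 17/47, 21/47, 21/47, 29/47, 31/47, 38/47, 1]
j=0 picked index 0: u0 ∈ [0, 6/47)
j=1 picked index 1: u0 ∈ [13/470, 33/470)
j=2 picked index 3: u0 ∈ [3/235, 38/235)
j=3 picked index 3: u0 ∈ [-41/470, 29/470)
j=4 picked index 4: u0 ∈ [-9/235, 11/235)
j=5 picked index 6: u0 ∈ [-5/94, 11/94)
j=6 picked index 7: u0 ∈ [4/235, 14/235)
j=7 picked index 8: u0 ∈ [-19/470, 51/470)
j=8 picked index 9: u0 ∈ [2/235, 1/5)
j=9 picked index 9: u0 ∈ [-43/470, 1/10)
intersection: [13/470, 11/235)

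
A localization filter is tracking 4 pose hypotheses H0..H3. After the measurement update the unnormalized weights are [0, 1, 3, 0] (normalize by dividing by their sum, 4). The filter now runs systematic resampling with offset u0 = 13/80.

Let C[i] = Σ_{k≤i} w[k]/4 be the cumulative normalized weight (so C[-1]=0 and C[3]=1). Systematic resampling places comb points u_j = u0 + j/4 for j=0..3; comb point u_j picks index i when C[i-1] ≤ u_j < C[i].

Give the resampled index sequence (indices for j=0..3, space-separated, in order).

1 2 2 2

C = [0, 1/4, 1, 1]
j=0: u_0=13/80 ∈ [0, 1/4) → index 1
j=1: u_1=33/80 ∈ [1/4, 1) → index 2
j=2: u_2=53/80 ∈ [1/4, 1) → index 2
j=3: u_3=73/80 ∈ [1/4, 1) → index 2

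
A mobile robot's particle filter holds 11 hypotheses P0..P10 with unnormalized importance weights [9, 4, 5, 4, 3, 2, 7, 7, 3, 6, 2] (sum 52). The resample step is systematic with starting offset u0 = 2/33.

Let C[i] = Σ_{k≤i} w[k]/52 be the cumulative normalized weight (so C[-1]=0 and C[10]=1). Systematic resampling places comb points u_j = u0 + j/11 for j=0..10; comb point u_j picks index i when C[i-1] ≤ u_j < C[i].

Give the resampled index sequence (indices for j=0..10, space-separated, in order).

0 0 1 2 4 5 6 7 7 9 10

C = [9/52, 1/4, 9/26, 11/26, 25/52, 27/52, 17/26, 41/52, 11/13, 25/26, 1]
j=0: u_0=2/33 ∈ [0, 9/52) → index 0
j=1: u_1=5/33 ∈ [0, 9/52) → index 0
j=2: u_2=8/33 ∈ [9/52, 1/4) → index 1
j=3: u_3=1/3 ∈ [1/4, 9/26) → index 2
j=4: u_4=14/33 ∈ [11/26, 25/52) → index 4
j=5: u_5=17/33 ∈ [25/52, 27/52) → index 5
j=6: u_6=20/33 ∈ [27/52, 17/26) → index 6
j=7: u_7=23/33 ∈ [17/26, 41/52) → index 7
j=8: u_8=26/33 ∈ [17/26, 41/52) → index 7
j=9: u_9=29/33 ∈ [11/13, 25/26) → index 9
j=10: u_10=32/33 ∈ [25/26, 1) → index 10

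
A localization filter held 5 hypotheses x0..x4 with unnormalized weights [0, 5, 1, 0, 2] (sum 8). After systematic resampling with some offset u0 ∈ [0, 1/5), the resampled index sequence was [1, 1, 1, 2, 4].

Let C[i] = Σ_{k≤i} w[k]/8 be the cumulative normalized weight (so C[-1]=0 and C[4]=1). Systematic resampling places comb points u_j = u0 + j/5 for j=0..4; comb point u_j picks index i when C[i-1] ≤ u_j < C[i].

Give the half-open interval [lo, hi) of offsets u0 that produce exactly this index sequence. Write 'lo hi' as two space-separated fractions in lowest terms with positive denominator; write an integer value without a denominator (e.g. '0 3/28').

C = [0, 5/8, 3/4, 3/4, 1]
j=0 picked index 1: u0 ∈ [0, 5/8)
j=1 picked index 1: u0 ∈ [-1/5, 17/40)
j=2 picked index 1: u0 ∈ [-2/5, 9/40)
j=3 picked index 2: u0 ∈ [1/40, 3/20)
j=4 picked index 4: u0 ∈ [-1/20, 1/5)
intersection: [1/40, 3/20)

1/40 3/20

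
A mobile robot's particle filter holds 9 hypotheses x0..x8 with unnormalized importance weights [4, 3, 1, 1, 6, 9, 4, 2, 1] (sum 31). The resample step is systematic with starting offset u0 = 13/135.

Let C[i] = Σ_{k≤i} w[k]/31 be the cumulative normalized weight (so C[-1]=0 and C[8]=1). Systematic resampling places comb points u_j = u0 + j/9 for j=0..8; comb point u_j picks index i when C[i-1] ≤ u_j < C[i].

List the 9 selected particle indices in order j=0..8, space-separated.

0 1 4 4 5 5 5 6 8

C = [4/31, 7/31, 8/31, 9/31, 15/31, 24/31, 28/31, 30/31, 1]
j=0: u_0=13/135 ∈ [0, 4/31) → index 0
j=1: u_1=28/135 ∈ [4/31, 7/31) → index 1
j=2: u_2=43/135 ∈ [9/31, 15/31) → index 4
j=3: u_3=58/135 ∈ [9/31, 15/31) → index 4
j=4: u_4=73/135 ∈ [15/31, 24/31) → index 5
j=5: u_5=88/135 ∈ [15/31, 24/31) → index 5
j=6: u_6=103/135 ∈ [15/31, 24/31) → index 5
j=7: u_7=118/135 ∈ [24/31, 28/31) → index 6
j=8: u_8=133/135 ∈ [30/31, 1) → index 8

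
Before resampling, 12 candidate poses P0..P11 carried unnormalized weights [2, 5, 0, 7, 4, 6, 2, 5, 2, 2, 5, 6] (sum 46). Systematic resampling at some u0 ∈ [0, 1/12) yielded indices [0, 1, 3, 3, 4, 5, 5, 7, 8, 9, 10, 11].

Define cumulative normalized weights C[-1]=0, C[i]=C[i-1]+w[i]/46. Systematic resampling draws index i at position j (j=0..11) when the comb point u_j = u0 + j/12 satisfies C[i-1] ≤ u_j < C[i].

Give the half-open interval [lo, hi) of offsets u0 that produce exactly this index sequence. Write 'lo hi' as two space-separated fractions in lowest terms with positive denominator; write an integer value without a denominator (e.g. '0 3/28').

1/138 1/92

C = [1/23, 7/46, 7/46, 7/23, 9/23, 12/23, 13/23, 31/46, 33/46, 35/46, 20/23, 1]
j=0 picked index 0: u0 ∈ [0, 1/23)
j=1 picked index 1: u0 ∈ [-11/276, 19/276)
j=2 picked index 3: u0 ∈ [-1/69, 19/138)
j=3 picked index 3: u0 ∈ [-9/92, 5/92)
j=4 picked index 4: u0 ∈ [-2/69, 4/69)
j=5 picked index 5: u0 ∈ [-7/276, 29/276)
j=6 picked index 5: u0 ∈ [-5/46, 1/46)
j=7 picked index 7: u0 ∈ [-5/276, 25/276)
j=8 picked index 8: u0 ∈ [1/138, 7/138)
j=9 picked index 9: u0 ∈ [-3/92, 1/92)
j=10 picked index 10: u0 ∈ [-5/69, 5/138)
j=11 picked index 11: u0 ∈ [-13/276, 1/12)
intersection: [1/138, 1/92)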